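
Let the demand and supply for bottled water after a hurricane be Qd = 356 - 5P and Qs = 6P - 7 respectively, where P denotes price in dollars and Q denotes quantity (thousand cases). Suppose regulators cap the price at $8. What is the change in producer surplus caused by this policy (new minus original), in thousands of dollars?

-2900

Without the control the market clears where 356 - 5P = 6P - 7, i.e. P* = 33 and Q* = 191.
Because the ceiling (8) lies below the market-clearing price, it is binding.
At P = 8: Qd = 356 - 5·8 = 316 and Qs = 6·8 - 7 = 41.
Producer surplus without the control is ½ · (33 - 7/6) · 191 = 36481/12.
With the ceiling, producers sell 41 units at 8, so PS = ½ · (8 - 7/6) · 41 = 1681/12.
Change in producer surplus = 1681/12 - 36481/12 = -2900.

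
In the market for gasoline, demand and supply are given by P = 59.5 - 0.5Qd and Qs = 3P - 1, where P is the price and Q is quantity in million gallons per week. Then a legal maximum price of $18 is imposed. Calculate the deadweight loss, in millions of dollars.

135

Rearranging demand gives Qd = 119 - 2P. Setting quantity demanded equal to quantity supplied, 119 - 2P = 3P - 1, gives P* = 24 and Q* = 71.
The ceiling of 18 is below the equilibrium price 24, so it binds.
At P = 18: Qd = 119 - 2·18 = 83 and Qs = 3·18 - 1 = 53.
Quantity traded falls to 53. At Q = 53 the demand price is (119 - 53)/2 = 33 and the supply price is (1 + 53)/3 = 18.
Deadweight loss = ½ · (33 - 18) · (71 - 53) = ½ · 15 · 18 = 135.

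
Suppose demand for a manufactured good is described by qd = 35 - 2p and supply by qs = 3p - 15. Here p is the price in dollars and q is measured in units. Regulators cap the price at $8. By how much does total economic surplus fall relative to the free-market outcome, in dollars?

15

Without the control the market clears where 35 - 2p = 3p - 15, i.e. p* = 10 and q* = 15.
The ceiling of 8 is below the equilibrium price 10, so it binds.
At p = 8: qd = 35 - 2·8 = 19 and qs = 3·8 - 15 = 9.
Quantity traded falls to 9. At q = 9 the demand price is (35 - 9)/2 = 13 and the supply price is (15 + 9)/3 = 8.
Deadweight loss = ½ · (13 - 8) · (15 - 9) = ½ · 5 · 6 = 15.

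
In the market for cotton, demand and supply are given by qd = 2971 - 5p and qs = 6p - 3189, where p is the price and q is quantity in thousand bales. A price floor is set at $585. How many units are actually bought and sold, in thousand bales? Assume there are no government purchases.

Without the control the market clears where 2971 - 5p = 6p - 3189, i.e. p* = 560 and q* = 171.
Because the floor (585) lies above the market-clearing price, it is binding.
At p = 585: qd = 2971 - 5·585 = 46 and qs = 6·585 - 3189 = 321.
The quantity actually transacted is the short side, demand: 46.

46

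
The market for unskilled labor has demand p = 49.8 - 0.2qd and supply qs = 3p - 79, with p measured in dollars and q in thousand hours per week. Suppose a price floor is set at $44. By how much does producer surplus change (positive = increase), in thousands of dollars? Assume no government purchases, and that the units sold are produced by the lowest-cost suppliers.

Rearranging demand gives qd = 249 - 5p. Equilibrium: 249 - 5p = 3p - 79, so 328 = 8p and p* = 41, q* = 44.
Because the floor (44) lies above the market-clearing price, it is binding.
At p = 44: qd = 249 - 5·44 = 29 and qs = 3·44 - 79 = 53.
Producer surplus without the control is ½ · (41 - 79/3) · 44 = 968/3.
With the floor, 29 units are sold at 44. The supply price at q = 29 is 36, so PS = ½ · [(44 - 79/3) + (44 - 36)] · 29 = 2233/6.
Change in producer surplus = 2233/6 - 968/3 = 49.5.

49.5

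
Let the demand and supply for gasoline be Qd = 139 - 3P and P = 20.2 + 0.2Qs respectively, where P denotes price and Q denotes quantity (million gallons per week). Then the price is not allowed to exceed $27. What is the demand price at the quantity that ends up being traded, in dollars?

Rearranging supply gives Qs = 5P - 101. Without the control the market clears where 139 - 3P = 5P - 101, i.e. P* = 30 and Q* = 49.
The ceiling of 27 is below the equilibrium price 30, so it binds.
At P = 27: Qd = 139 - 3·27 = 58 and Qs = 5·27 - 101 = 34.
Only 34 units reach the market. On the demand curve, the marginal buyer's willingness to pay at Q = 34 is (139 - 34)/3 = 35.

35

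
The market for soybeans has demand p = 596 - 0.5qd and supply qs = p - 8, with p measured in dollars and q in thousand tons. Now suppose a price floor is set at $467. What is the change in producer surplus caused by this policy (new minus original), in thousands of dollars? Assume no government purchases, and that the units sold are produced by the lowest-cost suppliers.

8308

Rearranging demand gives qd = 1192 - 2p. Without the control the market clears where 1192 - 2p = p - 8, i.e. p* = 400 and q* = 392.
Since 467 > 400, the floor is binding.
At p = 467: qd = 1192 - 2·467 = 258 and qs = 467 - 8 = 459.
Producer surplus without the control is ½ · (400 - 8) · 392 = 76832.
With the floor, 258 units are sold at 467. The supply price at q = 258 is 266, so PS = ½ · [(467 - 8) + (467 - 266)] · 258 = 85140.
Change in producer surplus = 85140 - 76832 = 8308.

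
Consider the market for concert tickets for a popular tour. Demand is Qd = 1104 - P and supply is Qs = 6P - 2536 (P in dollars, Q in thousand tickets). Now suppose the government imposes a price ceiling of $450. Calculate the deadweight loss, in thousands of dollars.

Equilibrium: 1104 - P = 6P - 2536, so 3640 = 7P and P* = 520, Q* = 584.
Because the ceiling (450) lies below the market-clearing price, it is binding.
At P = 450: Qd = 1104 - 450 = 654 and Qs = 6·450 - 2536 = 164.
Quantity traded falls to 164. At Q = 164 the demand price is 1104 - 164 = 940 and the supply price is (2536 + 164)/6 = 450.
Deadweight loss = ½ · (940 - 450) · (584 - 164) = ½ · 490 · 420 = 102900.

102900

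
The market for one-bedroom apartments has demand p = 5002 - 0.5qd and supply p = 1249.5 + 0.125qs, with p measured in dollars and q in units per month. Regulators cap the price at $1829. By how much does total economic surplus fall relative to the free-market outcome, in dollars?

Rearranging demand gives qd = 10004 - 2p; rearranging supply gives qs = 8p - 9996. In a free market, 10004 - 2p = 8p - 9996 gives the equilibrium p* = 2000, q* = 6004.
The ceiling of 1829 is below the equilibrium price 2000, so it binds.
At p = 1829: qd = 10004 - 2·1829 = 6346 and qs = 8·1829 - 9996 = 4636.
Quantity traded falls to 4636. At q = 4636 the demand price is (10004 - 4636)/2 = 2684 and the supply price is (9996 + 4636)/8 = 1829.
Deadweight loss = ½ · (2684 - 1829) · (6004 - 4636) = ½ · 855 · 1368 = 584820.

584820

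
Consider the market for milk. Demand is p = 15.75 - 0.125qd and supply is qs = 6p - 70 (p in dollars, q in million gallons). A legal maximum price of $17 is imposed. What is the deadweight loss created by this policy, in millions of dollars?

Rearranging demand gives qd = 126 - 8p. In a free market, 126 - 8p = 6p - 70 gives the equilibrium p* = 14, q* = 14.
Since 17 is above p* = 14, the ceiling does not bind and the free-market outcome prevails.
Since the control does not bind, no trades are prevented and deadweight loss is zero.

0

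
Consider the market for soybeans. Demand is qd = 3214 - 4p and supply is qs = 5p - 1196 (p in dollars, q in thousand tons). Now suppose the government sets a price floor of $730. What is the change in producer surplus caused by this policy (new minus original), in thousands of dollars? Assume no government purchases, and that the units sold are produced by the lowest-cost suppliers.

Without the control the market clears where 3214 - 4p = 5p - 1196, i.e. p* = 490 and q* = 1254.
The floor of 730 is above the equilibrium price 490, so it binds.
At p = 730: qd = 3214 - 4·730 = 294 and qs = 5·730 - 1196 = 2454.
Producer surplus without the control is ½ · (490 - 239.2) · 1254 = 157251.6.
With the floor, 294 units are sold at 730. The supply price at q = 294 is 298, so PS = ½ · [(730 - 239.2) + (730 - 298)] · 294 = 135651.6.
Change in producer surplus = 135651.6 - 157251.6 = -21600.

-21600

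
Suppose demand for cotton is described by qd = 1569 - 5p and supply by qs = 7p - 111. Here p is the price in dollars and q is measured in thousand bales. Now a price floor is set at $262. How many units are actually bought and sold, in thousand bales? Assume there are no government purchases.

Setting quantity demanded equal to quantity supplied, 1569 - 5p = 7p - 111, gives p* = 140 and q* = 869.
Because the floor (262) lies above the market-clearing price, it is binding.
At p = 262: qd = 1569 - 5·262 = 259 and qs = 7·262 - 111 = 1723.
The quantity actually transacted is the short side, demand: 259.

259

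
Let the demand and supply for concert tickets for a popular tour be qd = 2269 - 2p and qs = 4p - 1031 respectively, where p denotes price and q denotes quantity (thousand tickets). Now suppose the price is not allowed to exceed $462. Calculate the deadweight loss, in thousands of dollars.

Equilibrium: 2269 - 2p = 4p - 1031, so 3300 = 6p and p* = 550, q* = 1169.
Since 462 < 550, the ceiling is binding.
At p = 462: qd = 2269 - 2·462 = 1345 and qs = 4·462 - 1031 = 817.
Quantity traded falls to 817. At q = 817 the demand price is (2269 - 817)/2 = 726 and the supply price is (1031 + 817)/4 = 462.
Deadweight loss = ½ · (726 - 462) · (1169 - 817) = ½ · 264 · 352 = 46464.

46464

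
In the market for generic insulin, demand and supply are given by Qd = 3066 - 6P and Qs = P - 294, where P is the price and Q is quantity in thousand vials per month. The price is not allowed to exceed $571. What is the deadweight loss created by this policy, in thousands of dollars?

Equilibrium: 3066 - 6P = P - 294, so 3360 = 7P and P* = 480, Q* = 186.
Since 571 is above P* = 480, the ceiling does not bind and the free-market outcome prevails.
Since the control does not bind, no trades are prevented and deadweight loss is zero.

0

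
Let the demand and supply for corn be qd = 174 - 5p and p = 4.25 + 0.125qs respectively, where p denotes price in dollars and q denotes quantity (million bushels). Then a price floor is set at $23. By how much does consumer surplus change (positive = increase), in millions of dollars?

Rearranging supply gives qs = 8p - 34. Setting quantity demanded equal to quantity supplied, 174 - 5p = 8p - 34, gives p* = 16 and q* = 94.
Because the floor (23) lies above the market-clearing price, it is binding.
At p = 23: qd = 174 - 5·23 = 59 and qs = 8·23 - 34 = 150.
Consumer surplus without the control is ½ · (34.8 - 16) · 94 = 883.6.
With the floor, consumers buy 59 units at 23, so CS = ½ · (34.8 - 23) · 59 = 348.1.
Change in consumer surplus = 348.1 - 883.6 = -535.5.

-535.5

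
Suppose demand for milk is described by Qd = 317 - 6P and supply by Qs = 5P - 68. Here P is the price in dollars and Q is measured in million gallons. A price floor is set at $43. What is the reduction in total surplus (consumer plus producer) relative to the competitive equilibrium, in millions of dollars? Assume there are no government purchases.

422.4

Without the control the market clears where 317 - 6P = 5P - 68, i.e. P* = 35 and Q* = 107.
Because the floor (43) lies above the market-clearing price, it is binding.
At P = 43: Qd = 317 - 6·43 = 59 and Qs = 5·43 - 68 = 147.
Quantity traded falls to 59. At Q = 59 the demand price is (317 - 59)/6 = 43 and the supply price is (68 + 59)/5 = 25.4.
Deadweight loss = ½ · (43 - 25.4) · (107 - 59) = ½ · 17.6 · 48 = 422.4.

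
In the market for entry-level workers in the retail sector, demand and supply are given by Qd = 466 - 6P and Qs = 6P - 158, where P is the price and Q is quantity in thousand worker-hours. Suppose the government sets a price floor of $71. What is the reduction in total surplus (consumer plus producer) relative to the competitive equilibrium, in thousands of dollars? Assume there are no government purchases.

Equilibrium: 466 - 6P = 6P - 158, so 624 = 12P and P* = 52, Q* = 154.
The floor of 71 is above the equilibrium price 52, so it binds.
At P = 71: Qd = 466 - 6·71 = 40 and Qs = 6·71 - 158 = 268.
Quantity traded falls to 40. At Q = 40 the demand price is (466 - 40)/6 = 71 and the supply price is (158 + 40)/6 = 33.
Deadweight loss = ½ · (71 - 33) · (154 - 40) = ½ · 38 · 114 = 2166.

2166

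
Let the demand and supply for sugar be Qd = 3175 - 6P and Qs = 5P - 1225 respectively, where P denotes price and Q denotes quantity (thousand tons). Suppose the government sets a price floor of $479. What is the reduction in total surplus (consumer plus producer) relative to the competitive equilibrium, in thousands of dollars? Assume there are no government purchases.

In a free market, 3175 - 6P = 5P - 1225 gives the equilibrium P* = 400, Q* = 775.
Because the floor (479) lies above the market-clearing price, it is binding.
At P = 479: Qd = 3175 - 6·479 = 301 and Qs = 5·479 - 1225 = 1170.
Quantity traded falls to 301. At Q = 301 the demand price is (3175 - 301)/6 = 479 and the supply price is (1225 + 301)/5 = 305.2.
Deadweight loss = ½ · (479 - 305.2) · (775 - 301) = ½ · 173.8 · 474 = 41190.6.

41190.6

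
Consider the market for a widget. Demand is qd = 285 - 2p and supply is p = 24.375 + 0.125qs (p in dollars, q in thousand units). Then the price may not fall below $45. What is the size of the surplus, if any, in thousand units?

Rearranging supply gives qs = 8p - 195. Equilibrium: 285 - 2p = 8p - 195, so 480 = 10p and p* = 48, q* = 189.
Since 45 is below p* = 48, the floor does not bind and the free-market outcome prevails.
Since the control does not bind, there is no surplus.

0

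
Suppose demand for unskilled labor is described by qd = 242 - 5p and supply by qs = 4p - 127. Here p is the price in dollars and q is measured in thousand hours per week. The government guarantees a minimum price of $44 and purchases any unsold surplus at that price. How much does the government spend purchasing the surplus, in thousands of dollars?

Setting quantity demanded equal to quantity supplied, 242 - 5p = 4p - 127, gives p* = 41 and q* = 37.
Since 44 > 41, the floor is binding.
At p = 44: qd = 242 - 5·44 = 22 and qs = 4·44 - 127 = 49.
Surplus = qs - qd = 27.
Government expenditure = surplus × support price = 27 × 44 = 1188.

1188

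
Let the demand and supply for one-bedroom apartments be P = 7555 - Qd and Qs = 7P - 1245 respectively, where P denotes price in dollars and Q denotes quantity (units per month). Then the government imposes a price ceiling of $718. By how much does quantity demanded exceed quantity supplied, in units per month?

Rearranging demand gives Qd = 7555 - P. Setting quantity demanded equal to quantity supplied, 7555 - P = 7P - 1245, gives P* = 1100 and Q* = 6455.
Since 718 < 1100, the ceiling is binding.
At P = 718: Qd = 7555 - 718 = 6837 and Qs = 7·718 - 1245 = 3781.
Shortage = Qd - Qs = 6837 - 3781 = 3056.

3056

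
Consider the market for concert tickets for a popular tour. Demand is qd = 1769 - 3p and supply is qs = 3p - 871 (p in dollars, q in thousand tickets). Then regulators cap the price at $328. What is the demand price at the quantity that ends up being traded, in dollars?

Without the control the market clears where 1769 - 3p = 3p - 871, i.e. p* = 440 and q* = 449.
The ceiling of 328 is below the equilibrium price 440, so it binds.
At p = 328: qd = 1769 - 3·328 = 785 and qs = 3·328 - 871 = 113.
Only 113 units reach the market. On the demand curve, the marginal buyer's willingness to pay at q = 113 is (1769 - 113)/3 = 552.

552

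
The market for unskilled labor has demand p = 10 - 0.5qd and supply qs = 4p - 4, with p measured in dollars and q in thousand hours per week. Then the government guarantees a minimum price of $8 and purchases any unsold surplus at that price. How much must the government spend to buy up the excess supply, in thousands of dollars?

192

Rearranging demand gives qd = 20 - 2p. In a free market, 20 - 2p = 4p - 4 gives the equilibrium p* = 4, q* = 12.
The floor of 8 is above the equilibrium price 4, so it binds.
At p = 8: qd = 20 - 2·8 = 4 and qs = 4·8 - 4 = 28.
Surplus = qs - qd = 24.
Government expenditure = surplus × support price = 24 × 8 = 192.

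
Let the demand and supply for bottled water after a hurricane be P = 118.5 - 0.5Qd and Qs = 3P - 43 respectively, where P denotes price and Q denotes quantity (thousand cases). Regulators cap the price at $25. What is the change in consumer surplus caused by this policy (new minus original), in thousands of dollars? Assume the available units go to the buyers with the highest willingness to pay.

Rearranging demand gives Qd = 237 - 2P. Setting quantity demanded equal to quantity supplied, 237 - 2P = 3P - 43, gives P* = 56 and Q* = 125.
The ceiling of 25 is below the equilibrium price 56, so it binds.
At P = 25: Qd = 237 - 2·25 = 187 and Qs = 3·25 - 43 = 32.
Consumer surplus without the control is ½ · (118.5 - 56) · 125 = 3906.25.
With the ceiling, 32 units are sold at 25 (assume they go to the highest-value buyers). The demand price at Q = 32 is 102.5, so CS = ½ · [(118.5 - 25) + (102.5 - 25)] · 32 = 2736.
Change in consumer surplus = 2736 - 3906.25 = -1170.25.

-1170.25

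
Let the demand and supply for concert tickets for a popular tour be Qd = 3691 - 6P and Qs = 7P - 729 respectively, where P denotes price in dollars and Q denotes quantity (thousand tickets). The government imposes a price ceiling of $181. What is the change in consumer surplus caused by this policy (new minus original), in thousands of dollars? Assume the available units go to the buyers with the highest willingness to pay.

-17688.75

Without the control the market clears where 3691 - 6P = 7P - 729, i.e. P* = 340 and Q* = 1651.
Since 181 < 340, the ceiling is binding.
At P = 181: Qd = 3691 - 6·181 = 2605 and Qs = 7·181 - 729 = 538.
Consumer surplus without the control is ½ · (3691/6 - 340) · 1651 = 2725801/12.
With the ceiling, 538 units are sold at 181 (assume they go to the highest-value buyers). The demand price at Q = 538 is 525.5, so CS = ½ · [(3691/6 - 181) + (525.5 - 181)] · 538 = 628384/3.
Change in consumer surplus = 628384/3 - 2725801/12 = -17688.75.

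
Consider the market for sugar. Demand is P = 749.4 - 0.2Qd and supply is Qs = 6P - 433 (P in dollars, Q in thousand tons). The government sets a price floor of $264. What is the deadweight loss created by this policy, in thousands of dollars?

0

Rearranging demand gives Qd = 3747 - 5P. Setting quantity demanded equal to quantity supplied, 3747 - 5P = 6P - 433, gives P* = 380 and Q* = 1847.
Since 264 is below P* = 380, the floor does not bind and the free-market outcome prevails.
Since the control does not bind, no trades are prevented and deadweight loss is zero.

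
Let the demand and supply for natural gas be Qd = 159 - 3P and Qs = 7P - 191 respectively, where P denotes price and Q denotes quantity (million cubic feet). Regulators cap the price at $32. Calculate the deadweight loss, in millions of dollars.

In a free market, 159 - 3P = 7P - 191 gives the equilibrium P* = 35, Q* = 54.
Since 32 < 35, the ceiling is binding.
At P = 32: Qd = 159 - 3·32 = 63 and Qs = 7·32 - 191 = 33.
Quantity traded falls to 33. At Q = 33 the demand price is (159 - 33)/3 = 42 and the supply price is (191 + 33)/7 = 32.
Deadweight loss = ½ · (42 - 32) · (54 - 33) = ½ · 10 · 21 = 105.

105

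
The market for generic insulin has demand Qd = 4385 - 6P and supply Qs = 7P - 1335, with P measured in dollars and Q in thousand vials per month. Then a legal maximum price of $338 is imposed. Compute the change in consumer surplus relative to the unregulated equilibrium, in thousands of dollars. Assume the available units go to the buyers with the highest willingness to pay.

62679

Setting quantity demanded equal to quantity supplied, 4385 - 6P = 7P - 1335, gives P* = 440 and Q* = 1745.
Since 338 < 440, the ceiling is binding.
At P = 338: Qd = 4385 - 6·338 = 2357 and Qs = 7·338 - 1335 = 1031.
Consumer surplus without the control is ½ · (4385/6 - 440) · 1745 = 3045025/12.
With the ceiling, 1031 units are sold at 338 (assume they go to the highest-value buyers). The demand price at Q = 1031 is 559, so CS = ½ · [(4385/6 - 338) + (559 - 338)] · 1031 = 3797173/12.
Change in consumer surplus = 3797173/12 - 3045025/12 = 62679.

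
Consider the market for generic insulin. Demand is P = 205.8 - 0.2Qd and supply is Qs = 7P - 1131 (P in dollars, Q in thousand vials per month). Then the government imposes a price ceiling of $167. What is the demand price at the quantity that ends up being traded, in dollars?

198.2

Rearranging demand gives Qd = 1029 - 5P. Equilibrium: 1029 - 5P = 7P - 1131, so 2160 = 12P and P* = 180, Q* = 129.
Since 167 < 180, the ceiling is binding.
At P = 167: Qd = 1029 - 5·167 = 194 and Qs = 7·167 - 1131 = 38.
Only 38 units reach the market. On the demand curve, the marginal buyer's willingness to pay at Q = 38 is (1029 - 38)/5 = 198.2.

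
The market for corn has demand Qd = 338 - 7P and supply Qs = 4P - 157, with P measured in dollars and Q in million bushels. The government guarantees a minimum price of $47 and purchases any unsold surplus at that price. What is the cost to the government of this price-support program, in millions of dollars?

Without the control the market clears where 338 - 7P = 4P - 157, i.e. P* = 45 and Q* = 23.
Since 47 > 45, the floor is binding.
At P = 47: Qd = 338 - 7·47 = 9 and Qs = 4·47 - 157 = 31.
Surplus = Qs - Qd = 22.
Government expenditure = surplus × support price = 22 × 47 = 1034.

1034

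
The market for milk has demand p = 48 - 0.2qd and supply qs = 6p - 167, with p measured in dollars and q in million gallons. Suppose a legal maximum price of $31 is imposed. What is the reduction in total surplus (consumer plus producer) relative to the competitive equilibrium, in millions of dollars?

237.6

Rearranging demand gives qd = 240 - 5p. Setting quantity demanded equal to quantity supplied, 240 - 5p = 6p - 167, gives p* = 37 and q* = 55.
Since 31 < 37, the ceiling is binding.
At p = 31: qd = 240 - 5·31 = 85 and qs = 6·31 - 167 = 19.
Quantity traded falls to 19. At q = 19 the demand price is (240 - 19)/5 = 44.2 and the supply price is (167 + 19)/6 = 31.
Deadweight loss = ½ · (44.2 - 31) · (55 - 19) = ½ · 13.2 · 36 = 237.6.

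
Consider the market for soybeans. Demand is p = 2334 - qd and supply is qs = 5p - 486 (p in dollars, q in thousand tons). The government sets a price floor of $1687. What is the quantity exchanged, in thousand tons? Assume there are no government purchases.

Rearranging demand gives qd = 2334 - p. Setting quantity demanded equal to quantity supplied, 2334 - p = 5p - 486, gives p* = 470 and q* = 1864.
Since 1687 > 470, the floor is binding.
At p = 1687: qd = 2334 - 1687 = 647 and qs = 5·1687 - 486 = 7949.
The quantity actually transacted is the short side, demand: 647.

647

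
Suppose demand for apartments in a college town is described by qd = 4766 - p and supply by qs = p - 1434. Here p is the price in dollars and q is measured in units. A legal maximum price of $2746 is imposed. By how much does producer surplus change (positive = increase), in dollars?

Equilibrium: 4766 - p = p - 1434, so 6200 = 2p and p* = 3100, q* = 1666.
The ceiling of 2746 is below the equilibrium price 3100, so it binds.
At p = 2746: qd = 4766 - 2746 = 2020 and qs = 2746 - 1434 = 1312.
Producer surplus without the control is ½ · (3100 - 1434) · 1666 = 1387778.
With the ceiling, producers sell 1312 units at 2746, so PS = ½ · (2746 - 1434) · 1312 = 860672.
Change in producer surplus = 860672 - 1387778 = -527106.

-527106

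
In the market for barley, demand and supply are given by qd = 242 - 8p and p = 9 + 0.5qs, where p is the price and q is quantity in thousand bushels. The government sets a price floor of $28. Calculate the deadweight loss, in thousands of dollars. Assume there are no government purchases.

80

Rearranging supply gives qs = 2p - 18. Without the control the market clears where 242 - 8p = 2p - 18, i.e. p* = 26 and q* = 34.
The floor of 28 is above the equilibrium price 26, so it binds.
At p = 28: qd = 242 - 8·28 = 18 and qs = 2·28 - 18 = 38.
Quantity traded falls to 18. At q = 18 the demand price is (242 - 18)/8 = 28 and the supply price is (18 + 18)/2 = 18.
Deadweight loss = ½ · (28 - 18) · (34 - 18) = ½ · 10 · 16 = 80.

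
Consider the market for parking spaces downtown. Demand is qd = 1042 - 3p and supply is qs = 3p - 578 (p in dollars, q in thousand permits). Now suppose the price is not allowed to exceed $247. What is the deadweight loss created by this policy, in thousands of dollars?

1587

Equilibrium: 1042 - 3p = 3p - 578, so 1620 = 6p and p* = 270, q* = 232.
Because the ceiling (247) lies below the market-clearing price, it is binding.
At p = 247: qd = 1042 - 3·247 = 301 and qs = 3·247 - 578 = 163.
Quantity traded falls to 163. At q = 163 the demand price is (1042 - 163)/3 = 293 and the supply price is (578 + 163)/3 = 247.
Deadweight loss = ½ · (293 - 247) · (232 - 163) = ½ · 46 · 69 = 1587.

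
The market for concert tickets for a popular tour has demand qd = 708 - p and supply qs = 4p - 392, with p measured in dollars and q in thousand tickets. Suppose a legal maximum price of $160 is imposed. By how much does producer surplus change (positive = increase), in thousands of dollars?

Setting quantity demanded equal to quantity supplied, 708 - p = 4p - 392, gives p* = 220 and q* = 488.
The ceiling of 160 is below the equilibrium price 220, so it binds.
At p = 160: qd = 708 - 160 = 548 and qs = 4·160 - 392 = 248.
Producer surplus without the control is ½ · (220 - 98) · 488 = 29768.
With the ceiling, producers sell 248 units at 160, so PS = ½ · (160 - 98) · 248 = 7688.
Change in producer surplus = 7688 - 29768 = -22080.

-22080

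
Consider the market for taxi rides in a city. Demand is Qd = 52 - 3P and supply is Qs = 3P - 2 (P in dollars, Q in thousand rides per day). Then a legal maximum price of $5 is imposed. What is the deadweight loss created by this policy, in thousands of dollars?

Without the control the market clears where 52 - 3P = 3P - 2, i.e. P* = 9 and Q* = 25.
The ceiling of 5 is below the equilibrium price 9, so it binds.
At P = 5: Qd = 52 - 3·5 = 37 and Qs = 3·5 - 2 = 13.
Quantity traded falls to 13. At Q = 13 the demand price is (52 - 13)/3 = 13 and the supply price is (2 + 13)/3 = 5.
Deadweight loss = ½ · (13 - 5) · (25 - 13) = ½ · 8 · 12 = 48.

48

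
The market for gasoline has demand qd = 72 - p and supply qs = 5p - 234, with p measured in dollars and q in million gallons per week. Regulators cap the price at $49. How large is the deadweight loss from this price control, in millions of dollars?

Equilibrium: 72 - p = 5p - 234, so 306 = 6p and p* = 51, q* = 21.
The ceiling of 49 is below the equilibrium price 51, so it binds.
At p = 49: qd = 72 - 49 = 23 and qs = 5·49 - 234 = 11.
Quantity traded falls to 11. At q = 11 the demand price is 72 - 11 = 61 and the supply price is (234 + 11)/5 = 49.
Deadweight loss = ½ · (61 - 49) · (21 - 11) = ½ · 12 · 10 = 60.

60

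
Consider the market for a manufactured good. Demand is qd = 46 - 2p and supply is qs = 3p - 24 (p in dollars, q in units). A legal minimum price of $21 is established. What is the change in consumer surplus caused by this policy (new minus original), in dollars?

-77

Without the control the market clears where 46 - 2p = 3p - 24, i.e. p* = 14 and q* = 18.
Since 21 > 14, the floor is binding.
At p = 21: qd = 46 - 2·21 = 4 and qs = 3·21 - 24 = 39.
Consumer surplus without the control is ½ · (23 - 14) · 18 = 81.
With the floor, consumers buy 4 units at 21, so CS = ½ · (23 - 21) · 4 = 4.
Change in consumer surplus = 4 - 81 = -77.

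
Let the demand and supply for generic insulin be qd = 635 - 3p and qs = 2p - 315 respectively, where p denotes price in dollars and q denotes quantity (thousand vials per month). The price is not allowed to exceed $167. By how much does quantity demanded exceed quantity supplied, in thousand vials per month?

In a free market, 635 - 3p = 2p - 315 gives the equilibrium p* = 190, q* = 65.
Because the ceiling (167) lies below the market-clearing price, it is binding.
At p = 167: qd = 635 - 3·167 = 134 and qs = 2·167 - 315 = 19.
Shortage = qd - qs = 134 - 19 = 115.

115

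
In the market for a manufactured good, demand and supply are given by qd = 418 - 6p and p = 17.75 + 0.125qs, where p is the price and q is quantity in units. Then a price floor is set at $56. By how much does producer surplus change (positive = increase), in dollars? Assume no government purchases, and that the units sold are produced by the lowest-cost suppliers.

736

Rearranging supply gives qs = 8p - 142. Equilibrium: 418 - 6p = 8p - 142, so 560 = 14p and p* = 40, q* = 178.
Because the floor (56) lies above the market-clearing price, it is binding.
At p = 56: qd = 418 - 6·56 = 82 and qs = 8·56 - 142 = 306.
Producer surplus without the control is ½ · (40 - 17.75) · 178 = 1980.25.
With the floor, 82 units are sold at 56. The supply price at q = 82 is 28, so PS = ½ · [(56 - 17.75) + (56 - 28)] · 82 = 2716.25.
Change in producer surplus = 2716.25 - 1980.25 = 736.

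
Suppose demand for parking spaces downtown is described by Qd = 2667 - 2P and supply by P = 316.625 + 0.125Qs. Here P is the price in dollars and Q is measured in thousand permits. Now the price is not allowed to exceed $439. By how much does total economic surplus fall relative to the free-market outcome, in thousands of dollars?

131220

Rearranging supply gives Qs = 8P - 2533. Equilibrium: 2667 - 2P = 8P - 2533, so 5200 = 10P and P* = 520, Q* = 1627.
Since 439 < 520, the ceiling is binding.
At P = 439: Qd = 2667 - 2·439 = 1789 and Qs = 8·439 - 2533 = 979.
Quantity traded falls to 979. At Q = 979 the demand price is (2667 - 979)/2 = 844 and the supply price is (2533 + 979)/8 = 439.
Deadweight loss = ½ · (844 - 439) · (1627 - 979) = ½ · 405 · 648 = 131220.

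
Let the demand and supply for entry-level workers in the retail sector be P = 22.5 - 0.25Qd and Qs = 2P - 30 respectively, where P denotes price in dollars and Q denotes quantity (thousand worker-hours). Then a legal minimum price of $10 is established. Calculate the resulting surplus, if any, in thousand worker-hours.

0

Rearranging demand gives Qd = 90 - 4P. Setting quantity demanded equal to quantity supplied, 90 - 4P = 2P - 30, gives P* = 20 and Q* = 10.
Since 10 is below P* = 20, the floor does not bind and the free-market outcome prevails.
Since the control does not bind, there is no surplus.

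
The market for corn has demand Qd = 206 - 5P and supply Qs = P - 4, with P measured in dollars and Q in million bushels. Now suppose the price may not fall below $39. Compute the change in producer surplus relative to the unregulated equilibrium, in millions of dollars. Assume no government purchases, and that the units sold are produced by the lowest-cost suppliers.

Setting quantity demanded equal to quantity supplied, 206 - 5P = P - 4, gives P* = 35 and Q* = 31.
Since 39 > 35, the floor is binding.
At P = 39: Qd = 206 - 5·39 = 11 and Qs = 39 - 4 = 35.
Producer surplus without the control is ½ · (35 - 4) · 31 = 480.5.
With the floor, 11 units are sold at 39. The supply price at Q = 11 is 15, so PS = ½ · [(39 - 4) + (39 - 15)] · 11 = 324.5.
Change in producer surplus = 324.5 - 480.5 = -156.

-156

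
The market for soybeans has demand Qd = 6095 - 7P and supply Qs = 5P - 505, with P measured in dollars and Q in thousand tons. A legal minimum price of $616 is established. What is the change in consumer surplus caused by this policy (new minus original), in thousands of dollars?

In a free market, 6095 - 7P = 5P - 505 gives the equilibrium P* = 550, Q* = 2245.
Because the floor (616) lies above the market-clearing price, it is binding.
At P = 616: Qd = 6095 - 7·616 = 1783 and Qs = 5·616 - 505 = 2575.
Consumer surplus without the control is ½ · (6095/7 - 550) · 2245 = 5040025/14.
With the floor, consumers buy 1783 units at 616, so CS = ½ · (6095/7 - 616) · 1783 = 3179089/14.
Change in consumer surplus = 3179089/14 - 5040025/14 = -132924.

-132924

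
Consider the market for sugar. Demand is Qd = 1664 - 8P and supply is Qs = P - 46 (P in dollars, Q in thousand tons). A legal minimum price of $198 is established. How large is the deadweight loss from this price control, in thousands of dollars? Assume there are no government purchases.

In a free market, 1664 - 8P = P - 46 gives the equilibrium P* = 190, Q* = 144.
Since 198 > 190, the floor is binding.
At P = 198: Qd = 1664 - 8·198 = 80 and Qs = 198 - 46 = 152.
Quantity traded falls to 80. At Q = 80 the demand price is (1664 - 80)/8 = 198 and the supply price is 46 + 80 = 126.
Deadweight loss = ½ · (198 - 126) · (144 - 80) = ½ · 72 · 64 = 2304.

2304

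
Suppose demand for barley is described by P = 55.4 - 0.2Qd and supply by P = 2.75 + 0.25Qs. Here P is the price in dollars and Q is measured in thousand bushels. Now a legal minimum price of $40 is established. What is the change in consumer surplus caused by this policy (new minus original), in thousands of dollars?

Rearranging demand gives Qd = 277 - 5P; rearranging supply gives Qs = 4P - 11. Without the control the market clears where 277 - 5P = 4P - 11, i.e. P* = 32 and Q* = 117.
Since 40 > 32, the floor is binding.
At P = 40: Qd = 277 - 5·40 = 77 and Qs = 4·40 - 11 = 149.
Consumer surplus without the control is ½ · (55.4 - 32) · 117 = 1368.9.
With the floor, consumers buy 77 units at 40, so CS = ½ · (55.4 - 40) · 77 = 592.9.
Change in consumer surplus = 592.9 - 1368.9 = -776.

-776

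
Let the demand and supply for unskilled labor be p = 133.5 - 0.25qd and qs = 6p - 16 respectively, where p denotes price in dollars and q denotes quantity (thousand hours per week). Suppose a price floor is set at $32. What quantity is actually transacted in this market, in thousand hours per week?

314

Rearranging demand gives qd = 534 - 4p. Setting quantity demanded equal to quantity supplied, 534 - 4p = 6p - 16, gives p* = 55 and q* = 314.
The floor of 32 is below the equilibrium price 55, so it is not binding; the market clears at p* = 55, q* = 314.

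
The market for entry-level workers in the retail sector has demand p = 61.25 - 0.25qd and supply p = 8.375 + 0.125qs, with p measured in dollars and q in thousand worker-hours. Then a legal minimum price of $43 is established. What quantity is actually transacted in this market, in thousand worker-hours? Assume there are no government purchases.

Rearranging demand gives qd = 245 - 4p; rearranging supply gives qs = 8p - 67. In a free market, 245 - 4p = 8p - 67 gives the equilibrium p* = 26, q* = 141.
Since 43 > 26, the floor is binding.
At p = 43: qd = 245 - 4·43 = 73 and qs = 8·43 - 67 = 277.
The quantity actually transacted is the short side, demand: 73.

73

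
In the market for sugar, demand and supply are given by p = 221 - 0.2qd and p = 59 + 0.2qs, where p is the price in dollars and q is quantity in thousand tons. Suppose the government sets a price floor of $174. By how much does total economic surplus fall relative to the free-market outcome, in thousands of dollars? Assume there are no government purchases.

Rearranging demand gives qd = 1105 - 5p; rearranging supply gives qs = 5p - 295. Equilibrium: 1105 - 5p = 5p - 295, so 1400 = 10p and p* = 140, q* = 405.
Since 174 > 140, the floor is binding.
At p = 174: qd = 1105 - 5·174 = 235 and qs = 5·174 - 295 = 575.
Quantity traded falls to 235. At q = 235 the demand price is (1105 - 235)/5 = 174 and the supply price is (295 + 235)/5 = 106.
Deadweight loss = ½ · (174 - 106) · (405 - 235) = ½ · 68 · 170 = 5780.

5780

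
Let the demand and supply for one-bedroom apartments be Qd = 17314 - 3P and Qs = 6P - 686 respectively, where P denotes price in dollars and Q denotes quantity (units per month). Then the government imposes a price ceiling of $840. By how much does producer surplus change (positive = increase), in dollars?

-9087440

Without the control the market clears where 17314 - 3P = 6P - 686, i.e. P* = 2000 and Q* = 11314.
Since 840 < 2000, the ceiling is binding.
At P = 840: Qd = 17314 - 3·840 = 14794 and Qs = 6·840 - 686 = 4354.
Producer surplus without the control is ½ · (2000 - 343/3) · 11314 = 32001649/3.
With the ceiling, producers sell 4354 units at 840, so PS = ½ · (840 - 343/3) · 4354 = 4739329/3.
Change in producer surplus = 4739329/3 - 32001649/3 = -9087440.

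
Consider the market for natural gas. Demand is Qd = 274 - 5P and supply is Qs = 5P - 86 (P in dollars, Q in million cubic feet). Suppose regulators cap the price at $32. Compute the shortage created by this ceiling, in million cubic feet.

40

In a free market, 274 - 5P = 5P - 86 gives the equilibrium P* = 36, Q* = 94.
The ceiling of 32 is below the equilibrium price 36, so it binds.
At P = 32: Qd = 274 - 5·32 = 114 and Qs = 5·32 - 86 = 74.
Shortage = Qd - Qs = 114 - 74 = 40.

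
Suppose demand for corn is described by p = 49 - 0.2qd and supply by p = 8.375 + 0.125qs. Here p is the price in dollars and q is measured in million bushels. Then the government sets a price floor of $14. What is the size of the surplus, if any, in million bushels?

Rearranging demand gives qd = 245 - 5p; rearranging supply gives qs = 8p - 67. Equilibrium: 245 - 5p = 8p - 67, so 312 = 13p and p* = 24, q* = 125.
Since 14 is below p* = 24, the floor does not bind and the free-market outcome prevails.
Since the control does not bind, there is no surplus.

0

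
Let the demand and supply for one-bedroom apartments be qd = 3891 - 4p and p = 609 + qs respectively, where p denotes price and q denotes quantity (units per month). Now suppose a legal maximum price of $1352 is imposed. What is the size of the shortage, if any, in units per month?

0

Rearranging supply gives qs = p - 609. Without the control the market clears where 3891 - 4p = p - 609, i.e. p* = 900 and q* = 291.
Since 1352 is above p* = 900, the ceiling does not bind and the free-market outcome prevails.
Since the control does not bind, there is no shortage.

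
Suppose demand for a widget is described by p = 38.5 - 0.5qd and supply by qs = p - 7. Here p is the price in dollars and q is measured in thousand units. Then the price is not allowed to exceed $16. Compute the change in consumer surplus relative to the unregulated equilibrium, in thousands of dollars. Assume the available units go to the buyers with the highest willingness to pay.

72

Rearranging demand gives qd = 77 - 2p. In a free market, 77 - 2p = p - 7 gives the equilibrium p* = 28, q* = 21.
Since 16 < 28, the ceiling is binding.
At p = 16: qd = 77 - 2·16 = 45 and qs = 16 - 7 = 9.
Consumer surplus without the control is ½ · (38.5 - 28) · 21 = 110.25.
With the ceiling, 9 units are sold at 16 (assume they go to the highest-value buyers). The demand price at q = 9 is 34, so CS = ½ · [(38.5 - 16) + (34 - 16)] · 9 = 182.25.
Change in consumer surplus = 182.25 - 110.25 = 72.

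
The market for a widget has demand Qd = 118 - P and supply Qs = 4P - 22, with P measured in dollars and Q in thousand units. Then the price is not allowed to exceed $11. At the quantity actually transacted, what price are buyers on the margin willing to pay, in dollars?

96

Equilibrium: 118 - P = 4P - 22, so 140 = 5P and P* = 28, Q* = 90.
The ceiling of 11 is below the equilibrium price 28, so it binds.
At P = 11: Qd = 118 - 11 = 107 and Qs = 4·11 - 22 = 22.
Only 22 units reach the market. On the demand curve, the marginal buyer's willingness to pay at Q = 22 is (118 - 22) = 96.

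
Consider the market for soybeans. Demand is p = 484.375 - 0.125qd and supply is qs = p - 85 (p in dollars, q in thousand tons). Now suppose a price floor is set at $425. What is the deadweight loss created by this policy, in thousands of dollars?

Rearranging demand gives qd = 3875 - 8p. Setting quantity demanded equal to quantity supplied, 3875 - 8p = p - 85, gives p* = 440 and q* = 355.
The floor of 425 is below the equilibrium price 440, so it is not binding; the market clears at p* = 440, q* = 355.
Since the control does not bind, no trades are prevented and deadweight loss is zero.

0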